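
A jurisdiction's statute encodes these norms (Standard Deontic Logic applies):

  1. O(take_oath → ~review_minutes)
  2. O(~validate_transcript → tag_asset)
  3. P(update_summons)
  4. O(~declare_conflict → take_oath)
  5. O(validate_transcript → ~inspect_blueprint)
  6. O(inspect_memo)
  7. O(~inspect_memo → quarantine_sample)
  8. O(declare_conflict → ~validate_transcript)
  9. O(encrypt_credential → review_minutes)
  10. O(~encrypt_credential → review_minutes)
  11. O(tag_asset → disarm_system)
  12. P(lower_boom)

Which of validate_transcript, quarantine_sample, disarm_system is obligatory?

disarm_system

Premises 10 and 9 are O(~encrypt_credential → review_minutes) and O(encrypt_credential → review_minutes); every ideal world satisfies ~encrypt_credential or encrypt_credential, so in either case review_minutes holds — hence O(review_minutes).
The contrapositive of premise 1 (O(take_oath → ~review_minutes)) is O(review_minutes → ~take_oath), and O(review_minutes) is already established, so O(~take_oath).
The contrapositive of premise 4 (O(~declare_conflict → take_oath)) is O(~take_oath → declare_conflict), and O(~take_oath) is already established, so O(declare_conflict).
Premise 8 is O(declare_conflict → ~validate_transcript); since O(declare_conflict), deontic closure gives O(~validate_transcript).
Applying K to premise 2 (O(~validate_transcript → tag_asset)) and O(~validate_transcript) yields O(tag_asset).
Applying K to premise 11 (O(tag_asset → disarm_system)) and O(tag_asset) yields O(disarm_system).
So O(disarm_system) holds — disarm_system is obligatory. None of the other listed options is made obligatory by any chain of premises.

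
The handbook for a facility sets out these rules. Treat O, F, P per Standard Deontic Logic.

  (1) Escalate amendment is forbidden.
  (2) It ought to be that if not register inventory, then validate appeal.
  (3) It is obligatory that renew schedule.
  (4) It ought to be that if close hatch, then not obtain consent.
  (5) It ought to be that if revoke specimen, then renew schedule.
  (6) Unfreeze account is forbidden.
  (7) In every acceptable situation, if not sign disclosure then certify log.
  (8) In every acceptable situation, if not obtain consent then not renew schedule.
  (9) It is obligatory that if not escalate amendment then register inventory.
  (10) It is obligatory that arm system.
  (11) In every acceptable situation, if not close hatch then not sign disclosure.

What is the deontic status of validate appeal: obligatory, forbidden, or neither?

Neither

Premise 2 is O(¬register_inventory → validate_appeal), but O(¬register_inventory) is not derivable from the premises, so it does not yield O(validate_appeal).
No premise or chain of K-axiom applications forces O(validate_appeal), and none forces O(¬validate_appeal). So validate_appeal is neither obligatory nor forbidden under these norms.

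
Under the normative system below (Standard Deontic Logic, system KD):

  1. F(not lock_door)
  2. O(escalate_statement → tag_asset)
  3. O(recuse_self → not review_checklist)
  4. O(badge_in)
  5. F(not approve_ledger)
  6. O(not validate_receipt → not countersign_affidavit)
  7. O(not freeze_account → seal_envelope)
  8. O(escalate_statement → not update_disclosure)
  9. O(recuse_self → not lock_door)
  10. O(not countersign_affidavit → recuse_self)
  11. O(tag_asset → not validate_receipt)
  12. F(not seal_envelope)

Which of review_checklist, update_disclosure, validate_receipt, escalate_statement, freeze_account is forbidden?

escalate_statement

Premise 1, F(not lock_door), is equivalent to O(lock_door).
The contrapositive of premise 9 (O(recuse_self → not lock_door)) is O(lock_door → not recuse_self), and O(lock_door) is already established, so O(not recuse_self).
The contrapositive of premise 10 (O(not countersign_affidavit → recuse_self)) is O(not recuse_self → countersign_affidavit), and O(not recuse_self) is already established, so O(countersign_affidavit).
The contrapositive of premise 6 (O(not validate_receipt → not countersign_affidavit)) is O(countersign_affidavit → validate_receipt), and O(countersign_affidavit) is already established, so O(validate_receipt).
Premise 11, O(tag_asset → not validate_receipt), contraposes to O(validate_receipt → not tag_asset); with O(validate_receipt) we get O(not tag_asset).
The contrapositive of premise 2 (O(escalate_statement → tag_asset)) is O(not tag_asset → not escalate_statement), and O(not tag_asset) is already established, so O(not escalate_statement).
So O(not escalate_statement) holds, i.e. escalate_statement is forbidden. None of the other listed options is forbidden under the premises.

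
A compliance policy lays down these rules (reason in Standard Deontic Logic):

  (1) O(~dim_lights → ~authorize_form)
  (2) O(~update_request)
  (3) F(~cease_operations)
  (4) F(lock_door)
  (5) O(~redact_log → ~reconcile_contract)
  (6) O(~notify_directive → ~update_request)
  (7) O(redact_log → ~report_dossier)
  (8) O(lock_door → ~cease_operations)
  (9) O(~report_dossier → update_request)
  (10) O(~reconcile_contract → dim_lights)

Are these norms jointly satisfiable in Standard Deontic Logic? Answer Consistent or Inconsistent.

Consistent

Premise 8 is O(lock_door → ~cease_operations), but O(lock_door) is not derivable from the premises, so it does not yield O(~cease_operations).
So O(~cease_operations) is not derivable, and the apparent clash with O(cease_operations) does not arise.
A world satisfying every obligation exists (e.g. authorize_form=false, cease_operations=true, dim_lights=true, lock_door=false, notify_directive=false, reconcile_contract=false, redact_log=false, report_dossier=true, update_request=false); no atom is both obligatory and forbidden, so the set is consistent.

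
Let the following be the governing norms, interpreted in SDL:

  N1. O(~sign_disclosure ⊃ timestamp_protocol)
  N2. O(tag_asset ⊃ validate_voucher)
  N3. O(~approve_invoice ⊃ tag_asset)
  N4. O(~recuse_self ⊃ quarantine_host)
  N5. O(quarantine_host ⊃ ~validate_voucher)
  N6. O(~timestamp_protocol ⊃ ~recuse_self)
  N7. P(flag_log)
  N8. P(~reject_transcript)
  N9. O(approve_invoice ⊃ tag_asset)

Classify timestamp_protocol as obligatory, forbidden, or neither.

Obligatory

Premises 9 and 3 are O(approve_invoice ⊃ tag_asset) and O(~approve_invoice ⊃ tag_asset); every ideal world satisfies approve_invoice or ~approve_invoice, so in either case tag_asset holds — hence O(tag_asset).
From O(tag_asset) and premise 2, O(tag_asset ⊃ validate_voucher), we obtain O(validate_voucher).
Premise 5 is O(quarantine_host ⊃ ~validate_voucher); contrapositively O(validate_voucher ⊃ ~quarantine_host). Since O(validate_voucher) holds, K gives O(~quarantine_host).
Premise 4, O(~recuse_self ⊃ quarantine_host), contraposes to O(~quarantine_host ⊃ recuse_self); with O(~quarantine_host) we get O(recuse_self).
Premise 6 is O(~timestamp_protocol ⊃ ~recuse_self); contrapositively O(recuse_self ⊃ timestamp_protocol). Since O(recuse_self) holds, K gives O(timestamp_protocol).
Premises 1, 7, 8 do not contribute to this derivation.
Hence timestamp_protocol is obligatory.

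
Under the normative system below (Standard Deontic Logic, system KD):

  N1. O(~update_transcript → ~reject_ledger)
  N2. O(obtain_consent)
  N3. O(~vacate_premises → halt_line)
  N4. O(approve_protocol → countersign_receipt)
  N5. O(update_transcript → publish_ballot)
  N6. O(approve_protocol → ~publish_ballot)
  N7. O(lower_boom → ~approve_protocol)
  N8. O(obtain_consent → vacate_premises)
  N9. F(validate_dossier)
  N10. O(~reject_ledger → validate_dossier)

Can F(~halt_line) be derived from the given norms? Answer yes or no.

Premise 3 is O(~vacate_premises → halt_line), but O(~vacate_premises) is not derivable from the premises, so it does not yield O(halt_line).
No other premise forces O(halt_line). An ideal world satisfying every premise can still have ~halt_line true, so F(~halt_line) is not derivable.

No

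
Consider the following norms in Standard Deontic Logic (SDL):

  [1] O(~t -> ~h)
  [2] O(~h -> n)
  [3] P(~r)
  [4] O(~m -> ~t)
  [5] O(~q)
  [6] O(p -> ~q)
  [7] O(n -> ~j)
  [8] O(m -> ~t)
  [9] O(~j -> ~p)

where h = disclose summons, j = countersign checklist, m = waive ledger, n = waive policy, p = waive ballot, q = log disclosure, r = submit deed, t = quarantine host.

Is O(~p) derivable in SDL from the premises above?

Yes

By case analysis on ~m: premise 4 gives O(~m -> ~t) and premise 8 gives O(m -> ~t), so O(~t) either way.
Premise 1 is O(~t -> ~h); since O(~t), deontic closure gives O(~h).
With premise 2, O(~h -> n), the K-axiom yields O(n).
With premise 7, O(n -> ~j), the K-axiom yields O(~j).
Premise 9 is O(~j -> ~p); since O(~j), deontic closure gives O(~p).
Premises 3, 5, 6 do not contribute to this derivation.
So O(~p) follows.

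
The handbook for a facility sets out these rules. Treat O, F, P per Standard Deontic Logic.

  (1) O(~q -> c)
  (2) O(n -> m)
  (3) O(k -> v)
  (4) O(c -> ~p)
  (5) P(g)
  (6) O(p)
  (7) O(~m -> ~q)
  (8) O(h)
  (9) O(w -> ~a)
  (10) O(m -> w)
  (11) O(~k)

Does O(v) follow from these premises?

No

Premise 3 is O(k -> v), but O(k) is not derivable from the premises, so it does not yield O(v).
No other premise forces O(v). An ideal world satisfying every premise can still have v false, so O(v) is not derivable.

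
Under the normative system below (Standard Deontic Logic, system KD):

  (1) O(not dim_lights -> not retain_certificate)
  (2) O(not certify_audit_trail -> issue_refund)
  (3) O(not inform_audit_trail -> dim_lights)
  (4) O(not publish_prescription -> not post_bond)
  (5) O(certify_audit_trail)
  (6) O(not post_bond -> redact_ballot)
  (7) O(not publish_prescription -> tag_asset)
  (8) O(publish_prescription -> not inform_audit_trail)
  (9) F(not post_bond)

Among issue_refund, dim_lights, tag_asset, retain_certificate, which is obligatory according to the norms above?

dim_lights

F(not post_bond) at premise 9 means O(post_bond).
The contrapositive of premise 4 (O(not publish_prescription -> not post_bond)) is O(post_bond -> publish_prescription), and O(post_bond) is already established, so O(publish_prescription).
From O(publish_prescription) and premise 8, O(publish_prescription -> not inform_audit_trail), we obtain O(not inform_audit_trail).
Applying K to premise 3 (O(not inform_audit_trail -> dim_lights)) and O(not inform_audit_trail) yields O(dim_lights).
So O(dim_lights) holds — dim_lights is obligatory. None of the other listed options is made obligatory by any chain of premises.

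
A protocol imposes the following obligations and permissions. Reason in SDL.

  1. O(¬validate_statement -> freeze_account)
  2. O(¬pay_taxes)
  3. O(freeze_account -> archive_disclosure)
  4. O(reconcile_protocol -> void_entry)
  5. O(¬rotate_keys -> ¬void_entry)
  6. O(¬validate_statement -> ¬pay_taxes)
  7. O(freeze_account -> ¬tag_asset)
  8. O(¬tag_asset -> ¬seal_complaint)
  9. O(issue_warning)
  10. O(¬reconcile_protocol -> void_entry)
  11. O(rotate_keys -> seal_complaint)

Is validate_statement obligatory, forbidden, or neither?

Premises 4 and 10 cover both cases: O(reconcile_protocol -> void_entry) and O(¬reconcile_protocol -> void_entry). Since reconcile_protocol ∨ ¬reconcile_protocol is a tautology, O(void_entry) follows.
Premise 5, O(¬rotate_keys -> ¬void_entry), contraposes to O(void_entry -> rotate_keys); with O(void_entry) we get O(rotate_keys).
Premise 11 is O(rotate_keys -> seal_complaint); since O(rotate_keys), deontic closure gives O(seal_complaint).
The contrapositive of premise 8 (O(¬tag_asset -> ¬seal_complaint)) is O(seal_complaint -> tag_asset), and O(seal_complaint) is already established, so O(tag_asset).
The contrapositive of premise 7 (O(freeze_account -> ¬tag_asset)) is O(tag_asset -> ¬freeze_account), and O(tag_asset) is already established, so O(¬freeze_account).
Premise 1, O(¬validate_statement -> freeze_account), contraposes to O(¬freeze_account -> validate_statement); with O(¬freeze_account) we get O(validate_statement).
Premises 2, 3, 6, 9 do not contribute to this derivation.
Hence validate_statement is obligatory.

Obligatory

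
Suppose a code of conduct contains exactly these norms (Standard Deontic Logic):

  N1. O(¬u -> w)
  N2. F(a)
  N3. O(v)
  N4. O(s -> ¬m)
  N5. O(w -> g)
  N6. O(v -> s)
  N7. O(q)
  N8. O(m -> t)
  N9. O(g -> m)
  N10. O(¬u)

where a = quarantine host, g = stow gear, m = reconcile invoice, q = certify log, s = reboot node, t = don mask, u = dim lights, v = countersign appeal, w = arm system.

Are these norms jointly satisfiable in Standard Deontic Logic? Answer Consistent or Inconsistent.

Inconsistent

Premise 3 states O(v) outright.
With premise 6, O(v -> s), the K-axiom yields O(s).
With premise 4, O(s -> ¬m), the K-axiom yields O(¬m).
Premise 9, O(g -> m), contraposes to O(¬m -> ¬g); with O(¬m) we get O(¬g).
The contrapositive of premise 5 (O(w -> g)) is O(¬g -> ¬w), and O(¬g) is already established, so O(¬w).
Premise 1, O(¬u -> w), contraposes to O(¬w -> u); with O(¬w) we get O(u).
Yet premise 10 states O(¬u).
We now have both O(u) and O(¬u) — u is simultaneously obligatory and forbidden, violating the D-axiom.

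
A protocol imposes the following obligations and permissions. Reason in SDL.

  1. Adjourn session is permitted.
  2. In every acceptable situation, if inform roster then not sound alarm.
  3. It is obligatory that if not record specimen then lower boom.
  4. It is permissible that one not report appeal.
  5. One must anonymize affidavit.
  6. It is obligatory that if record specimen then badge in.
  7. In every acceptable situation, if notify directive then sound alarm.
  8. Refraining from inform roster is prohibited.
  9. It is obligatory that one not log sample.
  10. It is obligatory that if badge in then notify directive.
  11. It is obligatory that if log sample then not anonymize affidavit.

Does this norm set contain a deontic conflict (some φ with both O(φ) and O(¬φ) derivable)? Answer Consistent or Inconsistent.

Consistent

Premise 11 is O(log_sample → ¬anonymize_affidavit), but O(log_sample) is not derivable from the premises, so it does not yield O(¬anonymize_affidavit).
So O(¬anonymize_affidavit) is not derivable, and the apparent clash with O(anonymize_affidavit) does not arise.
A world satisfying every obligation exists (e.g. adjourn_session=false, anonymize_affidavit=true, badge_in=false, inform_roster=true, log_sample=false, lower_boom=true, notify_directive=false, record_specimen=false, report_appeal=false, sound_alarm=false); no atom is both obligatory and forbidden, so the set is consistent.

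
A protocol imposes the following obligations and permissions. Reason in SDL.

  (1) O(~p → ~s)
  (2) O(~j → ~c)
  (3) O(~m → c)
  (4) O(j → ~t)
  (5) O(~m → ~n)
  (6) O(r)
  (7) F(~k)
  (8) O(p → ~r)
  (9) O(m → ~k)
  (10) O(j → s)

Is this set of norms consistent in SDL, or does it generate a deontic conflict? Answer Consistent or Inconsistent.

Inconsistent

From premise 6 we have O(r).
Premise 8 is O(p → ~r); contrapositively O(r → ~p). Since O(r) holds, K gives O(~p).
Applying K to premise 1 (O(~p → ~s)) and O(~p) yields O(~s).
Premise 10 is O(j → s); contrapositively O(~s → ~j). Since O(~s) holds, K gives O(~j).
Premise 2 is O(~j → ~c); since O(~j), deontic closure gives O(~c).
Premise 3, O(~m → c), contraposes to O(~c → m); with O(~c) we get O(m).
From O(m) and premise 9, O(m → ~k), we obtain O(~k).
However, F(~k) at premise 7 amounts to O(k).
We now have both O(~k) and O(k) — k is simultaneously obligatory and forbidden, violating the D-axiom.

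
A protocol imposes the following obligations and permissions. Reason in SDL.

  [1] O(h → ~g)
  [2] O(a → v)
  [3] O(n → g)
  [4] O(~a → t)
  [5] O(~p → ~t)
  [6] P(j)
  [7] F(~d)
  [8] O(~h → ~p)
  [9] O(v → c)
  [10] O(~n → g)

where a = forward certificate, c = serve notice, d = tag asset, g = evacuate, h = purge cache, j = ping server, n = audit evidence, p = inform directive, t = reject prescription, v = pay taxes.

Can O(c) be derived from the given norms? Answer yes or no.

Yes

By case analysis on n: premise 3 gives O(n → g) and premise 10 gives O(~n → g), so O(g) either way.
Premise 1, O(h → ~g), contraposes to O(g → ~h); with O(g) we get O(~h).
From O(~h) and premise 8, O(~h → ~p), we obtain O(~p).
Applying K to premise 5 (O(~p → ~t)) and O(~p) yields O(~t).
Premise 4, O(~a → t), contraposes to O(~t → a); with O(~t) we get O(a).
Premise 2 is O(a → v); since O(a), deontic closure gives O(v).
From O(v) and premise 9, O(v → c), we obtain O(c).
Premises 6, 7 do not contribute to this derivation.
So O(c) follows.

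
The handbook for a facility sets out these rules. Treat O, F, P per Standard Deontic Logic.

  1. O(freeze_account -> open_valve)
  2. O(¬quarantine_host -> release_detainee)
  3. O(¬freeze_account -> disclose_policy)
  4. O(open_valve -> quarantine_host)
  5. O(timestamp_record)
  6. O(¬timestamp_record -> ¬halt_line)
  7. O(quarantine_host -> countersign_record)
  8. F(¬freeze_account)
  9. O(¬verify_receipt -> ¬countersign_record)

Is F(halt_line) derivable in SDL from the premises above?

Premise 6 is O(¬timestamp_record -> ¬halt_line), but O(¬timestamp_record) is not derivable from the premises, so it does not yield O(¬halt_line).
No other premise forces O(¬halt_line). An ideal world satisfying every premise can still have halt_line true, so F(halt_line) is not derivable.

No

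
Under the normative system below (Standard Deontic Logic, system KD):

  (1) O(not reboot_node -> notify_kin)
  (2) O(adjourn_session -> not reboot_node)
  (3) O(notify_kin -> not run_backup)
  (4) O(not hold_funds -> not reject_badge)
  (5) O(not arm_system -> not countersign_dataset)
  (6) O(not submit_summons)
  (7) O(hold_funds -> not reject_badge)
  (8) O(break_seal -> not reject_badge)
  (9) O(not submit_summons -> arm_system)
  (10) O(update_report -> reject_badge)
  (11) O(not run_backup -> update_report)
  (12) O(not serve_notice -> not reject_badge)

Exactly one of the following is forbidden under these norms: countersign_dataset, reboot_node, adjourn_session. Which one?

Premises 4 and 7 cover both cases: O(not hold_funds -> not reject_badge) and O(hold_funds -> not reject_badge). Since not hold_funds ∨ hold_funds is a tautology, O(not reject_badge) follows.
Premise 10 is O(update_report -> reject_badge); contrapositively O(not reject_badge -> not update_report). Since O(not reject_badge) holds, K gives O(not update_report).
Premise 11, O(not run_backup -> update_report), contraposes to O(not update_report -> run_backup); with O(not update_report) we get O(run_backup).
Premise 3 is O(notify_kin -> not run_backup); contrapositively O(run_backup -> not notify_kin). Since O(run_backup) holds, K gives O(not notify_kin).
The contrapositive of premise 1 (O(not reboot_node -> notify_kin)) is O(not notify_kin -> reboot_node), and O(not notify_kin) is already established, so O(reboot_node).
Premise 2 is O(adjourn_session -> not reboot_node); contrapositively O(reboot_node -> not adjourn_session). Since O(reboot_node) holds, K gives O(not adjourn_session).
So O(not adjourn_session) holds, i.e. adjourn_session is forbidden. None of the other listed options is forbidden under the premises.

adjourn_session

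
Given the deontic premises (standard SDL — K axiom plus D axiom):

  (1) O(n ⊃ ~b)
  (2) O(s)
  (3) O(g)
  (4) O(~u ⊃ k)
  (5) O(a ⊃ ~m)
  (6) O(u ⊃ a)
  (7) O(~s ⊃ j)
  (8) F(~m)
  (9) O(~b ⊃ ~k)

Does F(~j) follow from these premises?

No

Premise 7 is O(~s ⊃ j), but O(~s) is not derivable from the premises, so it does not yield O(j).
No other premise forces O(j). An ideal world satisfying every premise can still have ~j true, so F(~j) is not derivable.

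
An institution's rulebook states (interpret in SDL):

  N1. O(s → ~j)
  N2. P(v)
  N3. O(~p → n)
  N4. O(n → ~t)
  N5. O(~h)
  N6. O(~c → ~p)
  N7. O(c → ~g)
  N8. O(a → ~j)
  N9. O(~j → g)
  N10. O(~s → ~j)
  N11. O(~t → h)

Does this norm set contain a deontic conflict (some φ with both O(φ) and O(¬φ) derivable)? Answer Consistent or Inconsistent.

Inconsistent

By case analysis on ~s: premise 10 gives O(~s → ~j) and premise 1 gives O(s → ~j), so O(~j) either way.
From O(~j) and premise 9, O(~j → g), we obtain O(g).
Premise 7, O(c → ~g), contraposes to O(g → ~c); with O(g) we get O(~c).
Applying K to premise 6 (O(~c → ~p)) and O(~c) yields O(~p).
From O(~p) and premise 3, O(~p → n), we obtain O(n).
Premise 4 is O(n → ~t); since O(n), deontic closure gives O(~t).
Applying K to premise 11 (O(~t → h)) and O(~t) yields O(h).
However, premise 5 gives O(~h).
We now have both O(h) and O(~h) — h is simultaneously obligatory and forbidden, violating the D-axiom.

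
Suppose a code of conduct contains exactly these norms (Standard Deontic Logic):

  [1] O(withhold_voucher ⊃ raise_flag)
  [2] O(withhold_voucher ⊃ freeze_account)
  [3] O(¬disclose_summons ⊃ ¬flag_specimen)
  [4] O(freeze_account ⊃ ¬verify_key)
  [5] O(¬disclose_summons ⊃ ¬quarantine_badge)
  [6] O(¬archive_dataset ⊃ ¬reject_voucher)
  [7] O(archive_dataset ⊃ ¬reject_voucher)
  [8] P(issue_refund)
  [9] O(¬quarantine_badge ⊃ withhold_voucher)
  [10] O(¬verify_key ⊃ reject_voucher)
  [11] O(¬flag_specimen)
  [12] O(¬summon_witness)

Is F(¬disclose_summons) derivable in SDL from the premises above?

Premises 6 and 7 are O(¬archive_dataset ⊃ ¬reject_voucher) and O(archive_dataset ⊃ ¬reject_voucher); every ideal world satisfies ¬archive_dataset or archive_dataset, so in either case ¬reject_voucher holds — hence O(¬reject_voucher).
Premise 10 is O(¬verify_key ⊃ reject_voucher); contrapositively O(¬reject_voucher ⊃ verify_key). Since O(¬reject_voucher) holds, K gives O(verify_key).
Premise 4 is O(freeze_account ⊃ ¬verify_key); contrapositively O(verify_key ⊃ ¬freeze_account). Since O(verify_key) holds, K gives O(¬freeze_account).
The contrapositive of premise 2 (O(withhold_voucher ⊃ freeze_account)) is O(¬freeze_account ⊃ ¬withhold_voucher), and O(¬freeze_account) is already established, so O(¬withhold_voucher).
Premise 9 is O(¬quarantine_badge ⊃ withhold_voucher); contrapositively O(¬withhold_voucher ⊃ quarantine_badge). Since O(¬withhold_voucher) holds, K gives O(quarantine_badge).
The contrapositive of premise 5 (O(¬disclose_summons ⊃ ¬quarantine_badge)) is O(quarantine_badge ⊃ disclose_summons), and O(quarantine_badge) is already established, so O(disclose_summons).
Premises 1, 3, 8, 11, 12 do not contribute to this derivation.
So O(disclose_summons) holds, i.e. F(¬disclose_summons). The claim follows.

Yes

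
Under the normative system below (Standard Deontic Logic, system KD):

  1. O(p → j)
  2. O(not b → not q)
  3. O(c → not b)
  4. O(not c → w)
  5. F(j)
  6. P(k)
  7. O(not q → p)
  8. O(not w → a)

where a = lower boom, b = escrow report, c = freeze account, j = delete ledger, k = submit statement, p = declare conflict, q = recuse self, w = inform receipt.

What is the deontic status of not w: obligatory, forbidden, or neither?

F(j) at premise 5 means O(not j).
Premise 1 is O(p → j); contrapositively O(not j → not p). Since O(not j) holds, K gives O(not p).
Premise 7, O(not q → p), contraposes to O(not p → q); with O(not p) we get O(q).
Premise 2 is O(not b → not q); contrapositively O(q → b). Since O(q) holds, K gives O(b).
Premise 3, O(c → not b), contraposes to O(b → not c); with O(b) we get O(not c).
Applying K to premise 4 (O(not c → w)) and O(not c) yields O(w).
Premises 6, 8 do not contribute to this derivation.
Thus O(w), which is F(not w): not w is forbidden.

Forbidden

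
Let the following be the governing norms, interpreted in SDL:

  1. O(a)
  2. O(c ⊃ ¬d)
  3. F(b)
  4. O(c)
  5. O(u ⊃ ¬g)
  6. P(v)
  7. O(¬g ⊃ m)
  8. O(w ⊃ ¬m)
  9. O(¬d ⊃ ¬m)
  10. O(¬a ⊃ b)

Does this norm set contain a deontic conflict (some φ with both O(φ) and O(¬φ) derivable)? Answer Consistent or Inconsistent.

Premise 10 is O(¬a ⊃ b), but O(¬a) is not derivable from the premises, so it does not yield O(b).
So O(b) is not derivable, and the apparent clash with O(¬b) does not arise.
A world satisfying every obligation exists (e.g. a=true, b=false, c=true, d=false, g=true, m=false, u=false, v=false, w=false); no atom is both obligatory and forbidden, so the set is consistent.

Consistent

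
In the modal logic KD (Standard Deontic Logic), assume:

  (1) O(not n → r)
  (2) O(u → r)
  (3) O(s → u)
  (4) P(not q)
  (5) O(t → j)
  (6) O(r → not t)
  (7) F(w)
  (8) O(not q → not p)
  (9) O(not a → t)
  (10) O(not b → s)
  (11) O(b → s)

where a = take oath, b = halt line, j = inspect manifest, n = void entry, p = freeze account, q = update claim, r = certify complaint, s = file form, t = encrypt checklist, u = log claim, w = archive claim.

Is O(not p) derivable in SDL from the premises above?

Premise 8 is O(not q → not p), but O(not q) is not derivable from the premises (the permission P(not q) asserts only not O(q), not O(not q)), so it does not yield O(not p).
No other premise forces O(not p). An ideal world satisfying every premise can still have not p false, so O(not p) is not derivable.

No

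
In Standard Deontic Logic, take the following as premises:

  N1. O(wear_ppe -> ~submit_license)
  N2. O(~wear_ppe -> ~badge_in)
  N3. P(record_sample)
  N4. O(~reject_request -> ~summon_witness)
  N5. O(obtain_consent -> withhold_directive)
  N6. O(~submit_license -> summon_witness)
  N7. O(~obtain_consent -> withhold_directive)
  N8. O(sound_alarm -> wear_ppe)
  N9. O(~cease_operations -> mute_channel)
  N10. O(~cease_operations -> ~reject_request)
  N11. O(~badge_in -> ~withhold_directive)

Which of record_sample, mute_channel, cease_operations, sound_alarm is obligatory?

By case analysis on ~obtain_consent: premise 7 gives O(~obtain_consent -> withhold_directive) and premise 5 gives O(obtain_consent -> withhold_directive), so O(withhold_directive) either way.
Premise 11, O(~badge_in -> ~withhold_directive), contraposes to O(withhold_directive -> badge_in); with O(withhold_directive) we get O(badge_in).
Premise 2, O(~wear_ppe -> ~badge_in), contraposes to O(badge_in -> wear_ppe); with O(badge_in) we get O(wear_ppe).
From O(wear_ppe) and premise 1, O(wear_ppe -> ~submit_license), we obtain O(~submit_license).
Applying K to premise 6 (O(~submit_license -> summon_witness)) and O(~submit_license) yields O(summon_witness).
Premise 4, O(~reject_request -> ~summon_witness), contraposes to O(summon_witness -> reject_request); with O(summon_witness) we get O(reject_request).
The contrapositive of premise 10 (O(~cease_operations -> ~reject_request)) is O(reject_request -> cease_operations), and O(reject_request) is already established, so O(cease_operations).
So O(cease_operations) holds — cease_operations is obligatory. None of the other listed options is made obligatory by any chain of premises.

cease_operations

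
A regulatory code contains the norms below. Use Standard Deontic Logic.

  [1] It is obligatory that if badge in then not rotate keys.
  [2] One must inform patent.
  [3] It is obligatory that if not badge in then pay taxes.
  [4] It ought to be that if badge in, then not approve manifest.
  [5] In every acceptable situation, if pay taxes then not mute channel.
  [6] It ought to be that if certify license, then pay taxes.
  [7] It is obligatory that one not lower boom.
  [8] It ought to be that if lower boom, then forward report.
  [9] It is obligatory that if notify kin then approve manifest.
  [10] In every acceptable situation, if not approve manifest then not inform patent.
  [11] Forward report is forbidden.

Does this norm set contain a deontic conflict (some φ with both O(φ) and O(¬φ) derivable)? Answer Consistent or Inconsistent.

Premise 8 is O(lower_boom → forward_report), but O(lower_boom) is not derivable from the premises, so it does not yield O(forward_report).
So O(forward_report) is not derivable, and the apparent clash with O(¬forward_report) does not arise.
A world satisfying every obligation exists (e.g. approve_manifest=true, badge_in=false, certify_license=false, forward_report=false, inform_patent=true, lower_boom=false, mute_channel=false, notify_kin=false, pay_taxes=true, rotate_keys=false); no atom is both obligatory and forbidden, so the set is consistent.

Consistent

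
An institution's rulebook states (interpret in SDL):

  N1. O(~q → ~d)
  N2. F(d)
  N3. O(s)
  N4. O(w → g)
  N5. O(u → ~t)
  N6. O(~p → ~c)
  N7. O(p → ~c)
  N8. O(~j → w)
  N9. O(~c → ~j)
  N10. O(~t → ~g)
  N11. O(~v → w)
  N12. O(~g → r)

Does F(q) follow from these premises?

No

Premise 1 is O(~q → ~d); even if O(~d) held, inferring O(~q) would be affirming the consequent — invalid.
No other premise forces O(~q). An ideal world satisfying every premise can still have q true, so F(q) is not derivable.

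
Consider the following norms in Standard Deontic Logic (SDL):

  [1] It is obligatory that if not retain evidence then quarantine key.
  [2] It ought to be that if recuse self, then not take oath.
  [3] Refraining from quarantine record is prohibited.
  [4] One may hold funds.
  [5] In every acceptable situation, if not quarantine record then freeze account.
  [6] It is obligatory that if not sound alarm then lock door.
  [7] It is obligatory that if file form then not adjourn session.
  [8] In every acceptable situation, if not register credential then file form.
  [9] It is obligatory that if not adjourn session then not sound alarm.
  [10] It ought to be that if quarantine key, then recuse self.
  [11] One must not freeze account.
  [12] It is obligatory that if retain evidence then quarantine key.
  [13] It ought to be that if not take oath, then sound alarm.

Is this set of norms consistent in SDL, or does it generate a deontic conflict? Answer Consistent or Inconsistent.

Premise 5 is O(¬quarantine_record → freeze_account), but O(¬quarantine_record) is not derivable from the premises, so it does not yield O(freeze_account).
So O(freeze_account) is not derivable, and the apparent clash with O(¬freeze_account) does not arise.
A world satisfying every obligation exists (e.g. adjourn_session=true, file_form=false, freeze_account=false, hold_funds=false, lock_door=false, quarantine_key=true, quarantine_record=true, recuse_self=true, register_credential=true, retain_evidence=false, sound_alarm=true, take_oath=false); no atom is both obligatory and forbidden, so the set is consistent.

Consistent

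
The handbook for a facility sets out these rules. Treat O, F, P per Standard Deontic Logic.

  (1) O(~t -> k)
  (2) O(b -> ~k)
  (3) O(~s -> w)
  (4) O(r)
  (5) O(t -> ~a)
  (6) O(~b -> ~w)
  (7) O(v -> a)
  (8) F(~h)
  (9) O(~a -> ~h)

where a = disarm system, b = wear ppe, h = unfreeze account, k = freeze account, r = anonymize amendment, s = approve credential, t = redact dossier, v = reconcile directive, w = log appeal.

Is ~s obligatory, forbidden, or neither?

Forbidden

Premise 8 is F(~h), i.e. O(h).
Premise 9, O(~a -> ~h), contraposes to O(h -> a); with O(h) we get O(a).
Premise 5, O(t -> ~a), contraposes to O(a -> ~t); with O(a) we get O(~t).
Premise 1 is O(~t -> k); since O(~t), deontic closure gives O(k).
Premise 2, O(b -> ~k), contraposes to O(k -> ~b); with O(k) we get O(~b).
Applying K to premise 6 (O(~b -> ~w)) and O(~b) yields O(~w).
Premise 3 is O(~s -> w); contrapositively O(~w -> s). Since O(~w) holds, K gives O(s).
Premises 4, 7 do not contribute to this derivation.
Thus O(s), which is F(~s): ~s is forbidden.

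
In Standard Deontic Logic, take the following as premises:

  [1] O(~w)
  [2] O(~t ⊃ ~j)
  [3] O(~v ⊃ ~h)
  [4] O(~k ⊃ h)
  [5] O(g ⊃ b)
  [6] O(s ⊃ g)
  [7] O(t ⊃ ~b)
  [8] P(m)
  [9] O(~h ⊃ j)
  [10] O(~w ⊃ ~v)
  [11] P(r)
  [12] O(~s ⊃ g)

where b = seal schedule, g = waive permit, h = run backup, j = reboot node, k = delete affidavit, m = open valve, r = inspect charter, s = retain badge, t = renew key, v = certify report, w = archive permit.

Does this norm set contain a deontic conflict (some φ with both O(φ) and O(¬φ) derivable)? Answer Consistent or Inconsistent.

By case analysis on ~s: premise 12 gives O(~s ⊃ g) and premise 6 gives O(s ⊃ g), so O(g) either way.
From O(g) and premise 5, O(g ⊃ b), we obtain O(b).
Premise 7, O(t ⊃ ~b), contraposes to O(b ⊃ ~t); with O(b) we get O(~t).
Premise 2 is O(~t ⊃ ~j); since O(~t), deontic closure gives O(~j).
Premise 9, O(~h ⊃ j), contraposes to O(~j ⊃ h); with O(~j) we get O(h).
The contrapositive of premise 3 (O(~v ⊃ ~h)) is O(h ⊃ v), and O(h) is already established, so O(v).
Premise 10 is O(~w ⊃ ~v); contrapositively O(v ⊃ w). Since O(v) holds, K gives O(w).
However, premise 1 gives O(~w).
We now have both O(w) and O(~w) — w is simultaneously obligatory and forbidden, violating the D-axiom.

Inconsistent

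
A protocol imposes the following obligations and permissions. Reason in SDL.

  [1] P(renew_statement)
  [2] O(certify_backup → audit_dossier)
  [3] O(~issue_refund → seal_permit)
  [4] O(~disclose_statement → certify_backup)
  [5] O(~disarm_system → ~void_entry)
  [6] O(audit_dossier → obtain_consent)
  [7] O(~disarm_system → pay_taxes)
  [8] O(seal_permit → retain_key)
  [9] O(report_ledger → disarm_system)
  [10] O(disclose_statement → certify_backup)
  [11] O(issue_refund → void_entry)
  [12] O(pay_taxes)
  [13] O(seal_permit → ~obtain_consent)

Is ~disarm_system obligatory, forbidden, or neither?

Forbidden

Premises 10 and 4 cover both cases: O(disclose_statement → certify_backup) and O(~disclose_statement → certify_backup). Since disclose_statement ∨ ~disclose_statement is a tautology, O(certify_backup) follows.
Premise 2 is O(certify_backup → audit_dossier); since O(certify_backup), deontic closure gives O(audit_dossier).
Applying K to premise 6 (O(audit_dossier → obtain_consent)) and O(audit_dossier) yields O(obtain_consent).
The contrapositive of premise 13 (O(seal_permit → ~obtain_consent)) is O(obtain_consent → ~seal_permit), and O(obtain_consent) is already established, so O(~seal_permit).
Premise 3, O(~issue_refund → seal_permit), contraposes to O(~seal_permit → issue_refund); with O(~seal_permit) we get O(issue_refund).
Applying K to premise 11 (O(issue_refund → void_entry)) and O(issue_refund) yields O(void_entry).
Premise 5 is O(~disarm_system → ~void_entry); contrapositively O(void_entry → disarm_system). Since O(void_entry) holds, K gives O(disarm_system).
Premises 1, 7, 8, 9, 12 do not contribute to this derivation.
Thus O(disarm_system), which is F(~disarm_system): ~disarm_system is forbidden.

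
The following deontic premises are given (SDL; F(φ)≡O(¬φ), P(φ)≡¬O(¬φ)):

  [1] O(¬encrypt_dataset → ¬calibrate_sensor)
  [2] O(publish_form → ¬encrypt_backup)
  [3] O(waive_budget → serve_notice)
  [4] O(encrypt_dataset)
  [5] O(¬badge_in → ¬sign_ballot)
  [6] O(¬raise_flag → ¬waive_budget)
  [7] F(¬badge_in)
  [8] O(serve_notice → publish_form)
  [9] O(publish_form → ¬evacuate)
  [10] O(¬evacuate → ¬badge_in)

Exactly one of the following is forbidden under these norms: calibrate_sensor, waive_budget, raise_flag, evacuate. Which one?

waive_budget

Premise 7, F(¬badge_in), is equivalent to O(badge_in).
Premise 10, O(¬evacuate → ¬badge_in), contraposes to O(badge_in → evacuate); with O(badge_in) we get O(evacuate).
Premise 9 is O(publish_form → ¬evacuate); contrapositively O(evacuate → ¬publish_form). Since O(evacuate) holds, K gives O(¬publish_form).
Premise 8 is O(serve_notice → publish_form); contrapositively O(¬publish_form → ¬serve_notice). Since O(¬publish_form) holds, K gives O(¬serve_notice).
Premise 3 is O(waive_budget → serve_notice); contrapositively O(¬serve_notice → ¬waive_budget). Since O(¬serve_notice) holds, K gives O(¬waive_budget).
So O(¬waive_budget) holds, i.e. waive_budget is forbidden. None of the other listed options is forbidden under the premises.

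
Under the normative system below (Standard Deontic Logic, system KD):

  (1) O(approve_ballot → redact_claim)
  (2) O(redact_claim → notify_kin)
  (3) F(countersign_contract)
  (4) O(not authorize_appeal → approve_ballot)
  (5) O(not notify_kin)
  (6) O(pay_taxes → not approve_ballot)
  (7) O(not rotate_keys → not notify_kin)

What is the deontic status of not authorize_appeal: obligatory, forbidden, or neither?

Premise 5 gives O(not notify_kin).
Premise 2 is O(redact_claim → notify_kin); contrapositively O(not notify_kin → not redact_claim). Since O(not notify_kin) holds, K gives O(not redact_claim).
Premise 1 is O(approve_ballot → redact_claim); contrapositively O(not redact_claim → not approve_ballot). Since O(not redact_claim) holds, K gives O(not approve_ballot).
Premise 4 is O(not authorize_appeal → approve_ballot); contrapositively O(not approve_ballot → authorize_appeal). Since O(not approve_ballot) holds, K gives O(authorize_appeal).
Premises 3, 6, 7 do not contribute to this derivation.
Thus O(authorize_appeal), which is F(not authorize_appeal): not authorize_appeal is forbidden.

Forbidden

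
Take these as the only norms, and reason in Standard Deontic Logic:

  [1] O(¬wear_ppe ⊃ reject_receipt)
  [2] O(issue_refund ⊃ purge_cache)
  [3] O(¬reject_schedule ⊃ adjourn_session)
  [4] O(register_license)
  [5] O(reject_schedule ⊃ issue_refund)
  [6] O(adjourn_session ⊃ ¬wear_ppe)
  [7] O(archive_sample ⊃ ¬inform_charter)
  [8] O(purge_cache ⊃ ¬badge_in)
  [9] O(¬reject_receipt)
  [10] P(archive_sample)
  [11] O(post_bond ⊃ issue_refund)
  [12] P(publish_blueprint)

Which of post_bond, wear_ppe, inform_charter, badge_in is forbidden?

From premise 9 we have O(¬reject_receipt).
The contrapositive of premise 1 (O(¬wear_ppe ⊃ reject_receipt)) is O(¬reject_receipt ⊃ wear_ppe), and O(¬reject_receipt) is already established, so O(wear_ppe).
Premise 6 is O(adjourn_session ⊃ ¬wear_ppe); contrapositively O(wear_ppe ⊃ ¬adjourn_session). Since O(wear_ppe) holds, K gives O(¬adjourn_session).
Premise 3, O(¬reject_schedule ⊃ adjourn_session), contraposes to O(¬adjourn_session ⊃ reject_schedule); with O(¬adjourn_session) we get O(reject_schedule).
With premise 5, O(reject_schedule ⊃ issue_refund), the K-axiom yields O(issue_refund).
From O(issue_refund) and premise 2, O(issue_refund ⊃ purge_cache), we obtain O(purge_cache).
With premise 8, O(purge_cache ⊃ ¬badge_in), the K-axiom yields O(¬badge_in).
So O(¬badge_in) holds, i.e. badge_in is forbidden. None of the other listed options is forbidden under the premises.

badge_in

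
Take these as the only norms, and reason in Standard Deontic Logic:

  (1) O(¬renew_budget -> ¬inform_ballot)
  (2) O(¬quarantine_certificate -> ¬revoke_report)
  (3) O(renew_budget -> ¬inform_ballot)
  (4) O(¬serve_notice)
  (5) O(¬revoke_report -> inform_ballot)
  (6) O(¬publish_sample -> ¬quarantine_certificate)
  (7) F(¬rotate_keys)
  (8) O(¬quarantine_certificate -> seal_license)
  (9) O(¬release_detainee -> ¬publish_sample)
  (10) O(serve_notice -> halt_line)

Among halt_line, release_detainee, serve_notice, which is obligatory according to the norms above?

release_detainee

Premises 3 and 1 cover both cases: O(renew_budget -> ¬inform_ballot) and O(¬renew_budget -> ¬inform_ballot). Since renew_budget ∨ ¬renew_budget is a tautology, O(¬inform_ballot) follows.
Premise 5, O(¬revoke_report -> inform_ballot), contraposes to O(¬inform_ballot -> revoke_report); with O(¬inform_ballot) we get O(revoke_report).
Premise 2, O(¬quarantine_certificate -> ¬revoke_report), contraposes to O(revoke_report -> quarantine_certificate); with O(revoke_report) we get O(quarantine_certificate).
The contrapositive of premise 6 (O(¬publish_sample -> ¬quarantine_certificate)) is O(quarantine_certificate -> publish_sample), and O(quarantine_certificate) is already established, so O(publish_sample).
Premise 9 is O(¬release_detainee -> ¬publish_sample); contrapositively O(publish_sample -> release_detainee). Since O(publish_sample) holds, K gives O(release_detainee).
So O(release_detainee) holds — release_detainee is obligatory. None of the other listed options is made obligatory by any chain of premises.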